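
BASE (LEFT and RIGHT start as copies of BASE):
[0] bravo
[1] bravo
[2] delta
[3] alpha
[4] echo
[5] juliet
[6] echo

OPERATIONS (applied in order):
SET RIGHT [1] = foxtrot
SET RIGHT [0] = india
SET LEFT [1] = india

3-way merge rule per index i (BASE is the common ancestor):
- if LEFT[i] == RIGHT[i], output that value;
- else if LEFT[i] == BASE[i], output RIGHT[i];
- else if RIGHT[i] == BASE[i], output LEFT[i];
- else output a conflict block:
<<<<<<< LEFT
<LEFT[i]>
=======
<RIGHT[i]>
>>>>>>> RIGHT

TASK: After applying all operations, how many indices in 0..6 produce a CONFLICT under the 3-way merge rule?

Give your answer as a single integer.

Answer: 1

Derivation:
Final LEFT:  [bravo, india, delta, alpha, echo, juliet, echo]
Final RIGHT: [india, foxtrot, delta, alpha, echo, juliet, echo]
i=0: L=bravo=BASE, R=india -> take RIGHT -> india
i=1: BASE=bravo L=india R=foxtrot all differ -> CONFLICT
i=2: L=delta R=delta -> agree -> delta
i=3: L=alpha R=alpha -> agree -> alpha
i=4: L=echo R=echo -> agree -> echo
i=5: L=juliet R=juliet -> agree -> juliet
i=6: L=echo R=echo -> agree -> echo
Conflict count: 1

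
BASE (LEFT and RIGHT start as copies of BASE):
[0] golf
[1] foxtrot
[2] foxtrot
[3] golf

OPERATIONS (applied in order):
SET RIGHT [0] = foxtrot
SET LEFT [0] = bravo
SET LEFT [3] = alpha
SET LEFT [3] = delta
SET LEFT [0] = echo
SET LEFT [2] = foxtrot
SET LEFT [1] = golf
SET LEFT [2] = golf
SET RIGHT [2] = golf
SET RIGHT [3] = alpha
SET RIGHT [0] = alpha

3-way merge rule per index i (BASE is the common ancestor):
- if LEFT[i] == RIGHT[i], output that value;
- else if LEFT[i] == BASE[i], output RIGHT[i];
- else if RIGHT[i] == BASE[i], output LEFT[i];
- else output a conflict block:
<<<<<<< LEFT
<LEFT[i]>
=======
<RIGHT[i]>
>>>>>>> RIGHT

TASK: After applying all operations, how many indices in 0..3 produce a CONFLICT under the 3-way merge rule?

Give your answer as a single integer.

Final LEFT:  [echo, golf, golf, delta]
Final RIGHT: [alpha, foxtrot, golf, alpha]
i=0: BASE=golf L=echo R=alpha all differ -> CONFLICT
i=1: L=golf, R=foxtrot=BASE -> take LEFT -> golf
i=2: L=golf R=golf -> agree -> golf
i=3: BASE=golf L=delta R=alpha all differ -> CONFLICT
Conflict count: 2

Answer: 2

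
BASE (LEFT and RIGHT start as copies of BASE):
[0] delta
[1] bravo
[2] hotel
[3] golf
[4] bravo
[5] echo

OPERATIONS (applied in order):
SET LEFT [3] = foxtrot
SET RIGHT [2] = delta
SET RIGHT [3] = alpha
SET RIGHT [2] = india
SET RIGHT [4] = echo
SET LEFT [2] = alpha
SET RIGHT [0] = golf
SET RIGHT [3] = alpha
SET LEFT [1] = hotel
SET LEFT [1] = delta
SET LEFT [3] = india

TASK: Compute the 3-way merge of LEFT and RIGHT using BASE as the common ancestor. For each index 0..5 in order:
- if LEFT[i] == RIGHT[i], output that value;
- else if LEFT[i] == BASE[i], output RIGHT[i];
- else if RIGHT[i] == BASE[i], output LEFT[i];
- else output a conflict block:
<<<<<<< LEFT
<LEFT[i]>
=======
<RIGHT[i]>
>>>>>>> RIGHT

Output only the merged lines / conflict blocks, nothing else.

Final LEFT:  [delta, delta, alpha, india, bravo, echo]
Final RIGHT: [golf, bravo, india, alpha, echo, echo]
i=0: L=delta=BASE, R=golf -> take RIGHT -> golf
i=1: L=delta, R=bravo=BASE -> take LEFT -> delta
i=2: BASE=hotel L=alpha R=india all differ -> CONFLICT
i=3: BASE=golf L=india R=alpha all differ -> CONFLICT
i=4: L=bravo=BASE, R=echo -> take RIGHT -> echo
i=5: L=echo R=echo -> agree -> echo

Answer: golf
delta
<<<<<<< LEFT
alpha
=======
india
>>>>>>> RIGHT
<<<<<<< LEFT
india
=======
alpha
>>>>>>> RIGHT
echo
echo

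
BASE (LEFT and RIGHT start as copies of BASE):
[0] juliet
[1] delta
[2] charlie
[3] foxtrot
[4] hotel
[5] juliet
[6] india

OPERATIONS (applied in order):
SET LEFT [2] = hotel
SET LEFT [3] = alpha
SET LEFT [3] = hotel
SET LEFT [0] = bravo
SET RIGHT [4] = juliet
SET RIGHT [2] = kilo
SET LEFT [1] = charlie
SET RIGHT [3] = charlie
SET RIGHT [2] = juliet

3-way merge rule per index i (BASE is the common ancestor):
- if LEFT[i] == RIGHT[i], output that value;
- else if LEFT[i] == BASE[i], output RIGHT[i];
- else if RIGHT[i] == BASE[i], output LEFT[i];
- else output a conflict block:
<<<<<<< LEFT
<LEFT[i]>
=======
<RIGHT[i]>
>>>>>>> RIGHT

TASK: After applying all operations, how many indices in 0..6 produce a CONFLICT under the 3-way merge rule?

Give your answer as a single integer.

Final LEFT:  [bravo, charlie, hotel, hotel, hotel, juliet, india]
Final RIGHT: [juliet, delta, juliet, charlie, juliet, juliet, india]
i=0: L=bravo, R=juliet=BASE -> take LEFT -> bravo
i=1: L=charlie, R=delta=BASE -> take LEFT -> charlie
i=2: BASE=charlie L=hotel R=juliet all differ -> CONFLICT
i=3: BASE=foxtrot L=hotel R=charlie all differ -> CONFLICT
i=4: L=hotel=BASE, R=juliet -> take RIGHT -> juliet
i=5: L=juliet R=juliet -> agree -> juliet
i=6: L=india R=india -> agree -> india
Conflict count: 2

Answer: 2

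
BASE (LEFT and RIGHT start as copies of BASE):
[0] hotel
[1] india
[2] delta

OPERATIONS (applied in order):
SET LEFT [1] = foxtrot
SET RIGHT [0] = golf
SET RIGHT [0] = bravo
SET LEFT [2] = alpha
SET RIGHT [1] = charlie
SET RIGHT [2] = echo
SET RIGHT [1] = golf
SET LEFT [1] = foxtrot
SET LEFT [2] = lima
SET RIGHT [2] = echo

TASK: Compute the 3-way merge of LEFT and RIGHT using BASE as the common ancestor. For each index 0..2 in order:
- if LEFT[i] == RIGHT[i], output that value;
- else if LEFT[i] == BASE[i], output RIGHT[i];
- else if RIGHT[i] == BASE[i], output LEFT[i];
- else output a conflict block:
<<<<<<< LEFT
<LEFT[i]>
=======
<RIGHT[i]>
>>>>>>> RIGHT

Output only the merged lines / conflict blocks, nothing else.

Answer: bravo
<<<<<<< LEFT
foxtrot
=======
golf
>>>>>>> RIGHT
<<<<<<< LEFT
lima
=======
echo
>>>>>>> RIGHT

Derivation:
Final LEFT:  [hotel, foxtrot, lima]
Final RIGHT: [bravo, golf, echo]
i=0: L=hotel=BASE, R=bravo -> take RIGHT -> bravo
i=1: BASE=india L=foxtrot R=golf all differ -> CONFLICT
i=2: BASE=delta L=lima R=echo all differ -> CONFLICT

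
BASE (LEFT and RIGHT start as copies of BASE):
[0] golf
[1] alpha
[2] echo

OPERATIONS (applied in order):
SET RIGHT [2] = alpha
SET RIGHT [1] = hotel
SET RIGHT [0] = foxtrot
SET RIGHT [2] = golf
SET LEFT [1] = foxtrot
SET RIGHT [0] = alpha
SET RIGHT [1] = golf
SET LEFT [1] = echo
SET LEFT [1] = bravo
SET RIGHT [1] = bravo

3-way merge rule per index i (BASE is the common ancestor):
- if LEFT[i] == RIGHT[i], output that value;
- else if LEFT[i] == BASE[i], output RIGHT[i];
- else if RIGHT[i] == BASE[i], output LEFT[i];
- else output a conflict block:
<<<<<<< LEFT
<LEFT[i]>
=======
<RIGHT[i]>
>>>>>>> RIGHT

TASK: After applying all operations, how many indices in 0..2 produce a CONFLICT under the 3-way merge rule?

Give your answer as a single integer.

Answer: 0

Derivation:
Final LEFT:  [golf, bravo, echo]
Final RIGHT: [alpha, bravo, golf]
i=0: L=golf=BASE, R=alpha -> take RIGHT -> alpha
i=1: L=bravo R=bravo -> agree -> bravo
i=2: L=echo=BASE, R=golf -> take RIGHT -> golf
Conflict count: 0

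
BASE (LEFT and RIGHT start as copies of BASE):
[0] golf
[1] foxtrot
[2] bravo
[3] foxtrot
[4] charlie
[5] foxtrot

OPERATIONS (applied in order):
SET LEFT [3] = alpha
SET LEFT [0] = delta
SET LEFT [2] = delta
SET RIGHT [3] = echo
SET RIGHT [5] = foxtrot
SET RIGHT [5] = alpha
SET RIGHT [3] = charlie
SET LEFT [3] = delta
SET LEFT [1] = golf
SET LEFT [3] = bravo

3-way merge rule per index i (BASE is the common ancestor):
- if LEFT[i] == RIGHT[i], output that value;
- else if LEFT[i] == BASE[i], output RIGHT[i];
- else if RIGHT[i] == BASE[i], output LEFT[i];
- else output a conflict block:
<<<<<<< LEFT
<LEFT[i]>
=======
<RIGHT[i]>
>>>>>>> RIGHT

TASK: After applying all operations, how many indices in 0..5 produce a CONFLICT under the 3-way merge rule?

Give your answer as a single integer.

Final LEFT:  [delta, golf, delta, bravo, charlie, foxtrot]
Final RIGHT: [golf, foxtrot, bravo, charlie, charlie, alpha]
i=0: L=delta, R=golf=BASE -> take LEFT -> delta
i=1: L=golf, R=foxtrot=BASE -> take LEFT -> golf
i=2: L=delta, R=bravo=BASE -> take LEFT -> delta
i=3: BASE=foxtrot L=bravo R=charlie all differ -> CONFLICT
i=4: L=charlie R=charlie -> agree -> charlie
i=5: L=foxtrot=BASE, R=alpha -> take RIGHT -> alpha
Conflict count: 1

Answer: 1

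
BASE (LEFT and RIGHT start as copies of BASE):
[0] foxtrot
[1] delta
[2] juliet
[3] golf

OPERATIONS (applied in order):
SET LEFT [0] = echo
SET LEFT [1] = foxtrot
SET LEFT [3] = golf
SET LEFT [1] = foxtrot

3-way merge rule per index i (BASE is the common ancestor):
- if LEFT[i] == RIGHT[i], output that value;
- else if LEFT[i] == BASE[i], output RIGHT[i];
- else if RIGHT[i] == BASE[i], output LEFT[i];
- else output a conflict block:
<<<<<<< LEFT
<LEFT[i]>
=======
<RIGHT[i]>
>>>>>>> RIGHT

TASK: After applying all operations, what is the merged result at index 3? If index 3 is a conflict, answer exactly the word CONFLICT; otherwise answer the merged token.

Final LEFT:  [echo, foxtrot, juliet, golf]
Final RIGHT: [foxtrot, delta, juliet, golf]
i=0: L=echo, R=foxtrot=BASE -> take LEFT -> echo
i=1: L=foxtrot, R=delta=BASE -> take LEFT -> foxtrot
i=2: L=juliet R=juliet -> agree -> juliet
i=3: L=golf R=golf -> agree -> golf
Index 3 -> golf

Answer: golf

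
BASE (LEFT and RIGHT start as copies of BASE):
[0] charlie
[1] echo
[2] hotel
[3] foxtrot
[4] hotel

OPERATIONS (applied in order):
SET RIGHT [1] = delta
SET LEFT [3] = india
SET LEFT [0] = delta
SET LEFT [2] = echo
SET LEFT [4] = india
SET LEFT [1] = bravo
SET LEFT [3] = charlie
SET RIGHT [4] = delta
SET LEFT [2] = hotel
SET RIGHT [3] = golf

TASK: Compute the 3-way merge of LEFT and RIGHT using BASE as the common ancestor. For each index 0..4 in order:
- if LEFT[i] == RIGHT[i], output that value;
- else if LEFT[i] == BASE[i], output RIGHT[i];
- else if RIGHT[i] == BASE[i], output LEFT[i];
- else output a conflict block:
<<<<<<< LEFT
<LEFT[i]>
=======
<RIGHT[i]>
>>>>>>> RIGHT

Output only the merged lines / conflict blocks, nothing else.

Answer: delta
<<<<<<< LEFT
bravo
=======
delta
>>>>>>> RIGHT
hotel
<<<<<<< LEFT
charlie
=======
golf
>>>>>>> RIGHT
<<<<<<< LEFT
india
=======
delta
>>>>>>> RIGHT

Derivation:
Final LEFT:  [delta, bravo, hotel, charlie, india]
Final RIGHT: [charlie, delta, hotel, golf, delta]
i=0: L=delta, R=charlie=BASE -> take LEFT -> delta
i=1: BASE=echo L=bravo R=delta all differ -> CONFLICT
i=2: L=hotel R=hotel -> agree -> hotel
i=3: BASE=foxtrot L=charlie R=golf all differ -> CONFLICT
i=4: BASE=hotel L=india R=delta all differ -> CONFLICT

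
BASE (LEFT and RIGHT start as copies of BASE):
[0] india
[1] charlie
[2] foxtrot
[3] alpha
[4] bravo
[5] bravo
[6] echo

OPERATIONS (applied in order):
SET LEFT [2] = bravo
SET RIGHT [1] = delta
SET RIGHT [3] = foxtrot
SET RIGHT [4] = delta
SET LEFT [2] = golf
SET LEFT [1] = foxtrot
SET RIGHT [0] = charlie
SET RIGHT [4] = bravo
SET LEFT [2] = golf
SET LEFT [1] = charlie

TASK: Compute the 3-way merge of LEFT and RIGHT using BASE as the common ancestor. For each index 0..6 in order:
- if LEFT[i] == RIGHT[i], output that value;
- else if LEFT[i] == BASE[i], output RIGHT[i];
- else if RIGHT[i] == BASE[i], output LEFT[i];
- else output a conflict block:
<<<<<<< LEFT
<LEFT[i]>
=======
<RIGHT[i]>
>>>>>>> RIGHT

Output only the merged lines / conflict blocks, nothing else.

Answer: charlie
delta
golf
foxtrot
bravo
bravo
echo

Derivation:
Final LEFT:  [india, charlie, golf, alpha, bravo, bravo, echo]
Final RIGHT: [charlie, delta, foxtrot, foxtrot, bravo, bravo, echo]
i=0: L=india=BASE, R=charlie -> take RIGHT -> charlie
i=1: L=charlie=BASE, R=delta -> take RIGHT -> delta
i=2: L=golf, R=foxtrot=BASE -> take LEFT -> golf
i=3: L=alpha=BASE, R=foxtrot -> take RIGHT -> foxtrot
i=4: L=bravo R=bravo -> agree -> bravo
i=5: L=bravo R=bravo -> agree -> bravo
i=6: L=echo R=echo -> agree -> echo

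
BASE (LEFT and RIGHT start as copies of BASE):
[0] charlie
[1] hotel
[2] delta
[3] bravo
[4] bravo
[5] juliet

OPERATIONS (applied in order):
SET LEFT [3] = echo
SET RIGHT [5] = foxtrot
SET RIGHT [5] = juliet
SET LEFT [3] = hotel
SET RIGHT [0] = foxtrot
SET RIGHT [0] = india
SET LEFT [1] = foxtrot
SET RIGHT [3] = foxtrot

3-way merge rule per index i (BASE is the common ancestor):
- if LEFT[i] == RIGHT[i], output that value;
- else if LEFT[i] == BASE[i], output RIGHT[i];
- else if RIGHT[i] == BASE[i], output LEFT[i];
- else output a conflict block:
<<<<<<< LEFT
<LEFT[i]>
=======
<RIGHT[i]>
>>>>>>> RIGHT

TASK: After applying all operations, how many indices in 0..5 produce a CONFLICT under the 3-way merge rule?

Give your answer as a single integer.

Answer: 1

Derivation:
Final LEFT:  [charlie, foxtrot, delta, hotel, bravo, juliet]
Final RIGHT: [india, hotel, delta, foxtrot, bravo, juliet]
i=0: L=charlie=BASE, R=india -> take RIGHT -> india
i=1: L=foxtrot, R=hotel=BASE -> take LEFT -> foxtrot
i=2: L=delta R=delta -> agree -> delta
i=3: BASE=bravo L=hotel R=foxtrot all differ -> CONFLICT
i=4: L=bravo R=bravo -> agree -> bravo
i=5: L=juliet R=juliet -> agree -> juliet
Conflict count: 1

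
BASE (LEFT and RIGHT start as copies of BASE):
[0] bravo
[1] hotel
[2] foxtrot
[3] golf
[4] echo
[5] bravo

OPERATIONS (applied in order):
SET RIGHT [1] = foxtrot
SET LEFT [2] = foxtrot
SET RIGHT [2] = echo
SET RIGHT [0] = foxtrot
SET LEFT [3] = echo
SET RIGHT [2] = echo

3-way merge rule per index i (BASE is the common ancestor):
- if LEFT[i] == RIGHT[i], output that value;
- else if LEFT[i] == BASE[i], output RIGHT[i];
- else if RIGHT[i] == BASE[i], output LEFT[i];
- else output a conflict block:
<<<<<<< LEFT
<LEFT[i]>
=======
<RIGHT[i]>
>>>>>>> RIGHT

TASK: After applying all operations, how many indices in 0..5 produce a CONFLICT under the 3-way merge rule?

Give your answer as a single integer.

Answer: 0

Derivation:
Final LEFT:  [bravo, hotel, foxtrot, echo, echo, bravo]
Final RIGHT: [foxtrot, foxtrot, echo, golf, echo, bravo]
i=0: L=bravo=BASE, R=foxtrot -> take RIGHT -> foxtrot
i=1: L=hotel=BASE, R=foxtrot -> take RIGHT -> foxtrot
i=2: L=foxtrot=BASE, R=echo -> take RIGHT -> echo
i=3: L=echo, R=golf=BASE -> take LEFT -> echo
i=4: L=echo R=echo -> agree -> echo
i=5: L=bravo R=bravo -> agree -> bravo
Conflict count: 0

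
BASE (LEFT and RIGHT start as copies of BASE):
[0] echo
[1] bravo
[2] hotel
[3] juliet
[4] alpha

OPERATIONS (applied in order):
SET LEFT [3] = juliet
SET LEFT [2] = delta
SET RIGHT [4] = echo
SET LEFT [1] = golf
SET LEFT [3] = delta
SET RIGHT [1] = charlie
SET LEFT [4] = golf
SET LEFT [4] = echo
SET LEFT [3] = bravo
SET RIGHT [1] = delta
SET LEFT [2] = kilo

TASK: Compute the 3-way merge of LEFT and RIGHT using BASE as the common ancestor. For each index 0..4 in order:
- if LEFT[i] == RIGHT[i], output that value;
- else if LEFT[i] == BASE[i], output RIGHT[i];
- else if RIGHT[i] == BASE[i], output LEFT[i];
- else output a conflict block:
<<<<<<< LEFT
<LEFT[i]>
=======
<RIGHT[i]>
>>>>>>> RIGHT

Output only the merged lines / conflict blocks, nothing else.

Final LEFT:  [echo, golf, kilo, bravo, echo]
Final RIGHT: [echo, delta, hotel, juliet, echo]
i=0: L=echo R=echo -> agree -> echo
i=1: BASE=bravo L=golf R=delta all differ -> CONFLICT
i=2: L=kilo, R=hotel=BASE -> take LEFT -> kilo
i=3: L=bravo, R=juliet=BASE -> take LEFT -> bravo
i=4: L=echo R=echo -> agree -> echo

Answer: echo
<<<<<<< LEFT
golf
=======
delta
>>>>>>> RIGHT
kilo
bravo
echo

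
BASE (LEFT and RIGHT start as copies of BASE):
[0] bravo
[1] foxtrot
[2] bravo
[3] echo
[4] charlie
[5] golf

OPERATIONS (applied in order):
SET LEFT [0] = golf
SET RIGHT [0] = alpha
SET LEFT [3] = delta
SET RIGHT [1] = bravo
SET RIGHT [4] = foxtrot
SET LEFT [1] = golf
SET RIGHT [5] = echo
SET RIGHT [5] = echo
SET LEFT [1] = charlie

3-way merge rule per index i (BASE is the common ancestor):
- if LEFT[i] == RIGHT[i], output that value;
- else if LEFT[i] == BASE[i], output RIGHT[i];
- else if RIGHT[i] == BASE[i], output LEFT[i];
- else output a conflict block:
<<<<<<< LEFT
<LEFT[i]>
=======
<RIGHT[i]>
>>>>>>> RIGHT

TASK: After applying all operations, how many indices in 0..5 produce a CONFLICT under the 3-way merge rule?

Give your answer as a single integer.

Answer: 2

Derivation:
Final LEFT:  [golf, charlie, bravo, delta, charlie, golf]
Final RIGHT: [alpha, bravo, bravo, echo, foxtrot, echo]
i=0: BASE=bravo L=golf R=alpha all differ -> CONFLICT
i=1: BASE=foxtrot L=charlie R=bravo all differ -> CONFLICT
i=2: L=bravo R=bravo -> agree -> bravo
i=3: L=delta, R=echo=BASE -> take LEFT -> delta
i=4: L=charlie=BASE, R=foxtrot -> take RIGHT -> foxtrot
i=5: L=golf=BASE, R=echo -> take RIGHT -> echo
Conflict count: 2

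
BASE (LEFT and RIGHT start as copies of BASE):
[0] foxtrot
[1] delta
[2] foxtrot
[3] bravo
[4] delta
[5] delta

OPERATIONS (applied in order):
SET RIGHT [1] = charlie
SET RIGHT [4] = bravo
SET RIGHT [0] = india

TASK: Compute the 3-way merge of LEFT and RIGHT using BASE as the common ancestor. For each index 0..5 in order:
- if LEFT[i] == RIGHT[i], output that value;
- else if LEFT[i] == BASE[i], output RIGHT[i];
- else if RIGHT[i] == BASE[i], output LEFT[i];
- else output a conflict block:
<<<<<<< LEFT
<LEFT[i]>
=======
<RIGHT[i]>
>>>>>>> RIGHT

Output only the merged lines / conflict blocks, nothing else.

Answer: india
charlie
foxtrot
bravo
bravo
delta

Derivation:
Final LEFT:  [foxtrot, delta, foxtrot, bravo, delta, delta]
Final RIGHT: [india, charlie, foxtrot, bravo, bravo, delta]
i=0: L=foxtrot=BASE, R=india -> take RIGHT -> india
i=1: L=delta=BASE, R=charlie -> take RIGHT -> charlie
i=2: L=foxtrot R=foxtrot -> agree -> foxtrot
i=3: L=bravo R=bravo -> agree -> bravo
i=4: L=delta=BASE, R=bravo -> take RIGHT -> bravo
i=5: L=delta R=delta -> agree -> delta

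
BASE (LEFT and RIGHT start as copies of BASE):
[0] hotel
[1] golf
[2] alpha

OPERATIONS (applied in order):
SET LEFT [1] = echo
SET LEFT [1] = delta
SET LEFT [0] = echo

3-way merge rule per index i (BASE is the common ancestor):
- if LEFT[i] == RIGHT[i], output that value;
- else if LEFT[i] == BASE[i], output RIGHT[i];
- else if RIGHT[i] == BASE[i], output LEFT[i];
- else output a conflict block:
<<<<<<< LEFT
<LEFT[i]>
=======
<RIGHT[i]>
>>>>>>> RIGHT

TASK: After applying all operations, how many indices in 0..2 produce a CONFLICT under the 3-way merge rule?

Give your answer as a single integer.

Final LEFT:  [echo, delta, alpha]
Final RIGHT: [hotel, golf, alpha]
i=0: L=echo, R=hotel=BASE -> take LEFT -> echo
i=1: L=delta, R=golf=BASE -> take LEFT -> delta
i=2: L=alpha R=alpha -> agree -> alpha
Conflict count: 0

Answer: 0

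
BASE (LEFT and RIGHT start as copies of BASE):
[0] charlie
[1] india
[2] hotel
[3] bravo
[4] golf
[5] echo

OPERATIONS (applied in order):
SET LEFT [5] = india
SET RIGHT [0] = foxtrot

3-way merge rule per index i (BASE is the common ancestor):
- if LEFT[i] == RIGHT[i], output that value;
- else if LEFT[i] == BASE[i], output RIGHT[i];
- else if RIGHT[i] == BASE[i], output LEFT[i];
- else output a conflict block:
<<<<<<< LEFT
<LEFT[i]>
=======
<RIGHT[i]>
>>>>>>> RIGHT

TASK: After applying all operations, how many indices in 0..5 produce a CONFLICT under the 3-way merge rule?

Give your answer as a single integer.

Final LEFT:  [charlie, india, hotel, bravo, golf, india]
Final RIGHT: [foxtrot, india, hotel, bravo, golf, echo]
i=0: L=charlie=BASE, R=foxtrot -> take RIGHT -> foxtrot
i=1: L=india R=india -> agree -> india
i=2: L=hotel R=hotel -> agree -> hotel
i=3: L=bravo R=bravo -> agree -> bravo
i=4: L=golf R=golf -> agree -> golf
i=5: L=india, R=echo=BASE -> take LEFT -> india
Conflict count: 0

Answer: 0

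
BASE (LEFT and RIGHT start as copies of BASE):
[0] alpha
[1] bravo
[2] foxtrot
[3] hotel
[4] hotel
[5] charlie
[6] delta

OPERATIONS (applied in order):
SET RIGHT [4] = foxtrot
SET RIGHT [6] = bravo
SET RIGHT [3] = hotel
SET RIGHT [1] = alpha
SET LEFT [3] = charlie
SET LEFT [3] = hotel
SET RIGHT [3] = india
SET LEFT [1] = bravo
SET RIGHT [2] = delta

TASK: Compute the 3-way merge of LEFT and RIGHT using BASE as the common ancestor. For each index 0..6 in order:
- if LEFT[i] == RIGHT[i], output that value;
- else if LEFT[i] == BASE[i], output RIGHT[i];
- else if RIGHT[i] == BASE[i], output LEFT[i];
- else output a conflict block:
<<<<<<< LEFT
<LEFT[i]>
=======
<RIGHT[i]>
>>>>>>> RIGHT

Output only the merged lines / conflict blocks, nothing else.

Final LEFT:  [alpha, bravo, foxtrot, hotel, hotel, charlie, delta]
Final RIGHT: [alpha, alpha, delta, india, foxtrot, charlie, bravo]
i=0: L=alpha R=alpha -> agree -> alpha
i=1: L=bravo=BASE, R=alpha -> take RIGHT -> alpha
i=2: L=foxtrot=BASE, R=delta -> take RIGHT -> delta
i=3: L=hotel=BASE, R=india -> take RIGHT -> india
i=4: L=hotel=BASE, R=foxtrot -> take RIGHT -> foxtrot
i=5: L=charlie R=charlie -> agree -> charlie
i=6: L=delta=BASE, R=bravo -> take RIGHT -> bravo

Answer: alpha
alpha
delta
india
foxtrot
charlie
bravo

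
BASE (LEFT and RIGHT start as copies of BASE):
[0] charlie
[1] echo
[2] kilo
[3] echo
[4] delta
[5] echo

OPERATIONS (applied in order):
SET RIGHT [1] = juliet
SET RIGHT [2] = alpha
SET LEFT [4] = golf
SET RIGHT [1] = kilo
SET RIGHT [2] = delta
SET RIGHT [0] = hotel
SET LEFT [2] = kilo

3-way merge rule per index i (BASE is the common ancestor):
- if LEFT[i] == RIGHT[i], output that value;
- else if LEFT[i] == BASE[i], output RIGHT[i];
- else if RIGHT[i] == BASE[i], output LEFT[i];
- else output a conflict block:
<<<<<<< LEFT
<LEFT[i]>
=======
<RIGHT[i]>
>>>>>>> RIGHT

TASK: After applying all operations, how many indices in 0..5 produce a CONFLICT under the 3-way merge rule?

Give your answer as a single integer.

Answer: 0

Derivation:
Final LEFT:  [charlie, echo, kilo, echo, golf, echo]
Final RIGHT: [hotel, kilo, delta, echo, delta, echo]
i=0: L=charlie=BASE, R=hotel -> take RIGHT -> hotel
i=1: L=echo=BASE, R=kilo -> take RIGHT -> kilo
i=2: L=kilo=BASE, R=delta -> take RIGHT -> delta
i=3: L=echo R=echo -> agree -> echo
i=4: L=golf, R=delta=BASE -> take LEFT -> golf
i=5: L=echo R=echo -> agree -> echo
Conflict count: 0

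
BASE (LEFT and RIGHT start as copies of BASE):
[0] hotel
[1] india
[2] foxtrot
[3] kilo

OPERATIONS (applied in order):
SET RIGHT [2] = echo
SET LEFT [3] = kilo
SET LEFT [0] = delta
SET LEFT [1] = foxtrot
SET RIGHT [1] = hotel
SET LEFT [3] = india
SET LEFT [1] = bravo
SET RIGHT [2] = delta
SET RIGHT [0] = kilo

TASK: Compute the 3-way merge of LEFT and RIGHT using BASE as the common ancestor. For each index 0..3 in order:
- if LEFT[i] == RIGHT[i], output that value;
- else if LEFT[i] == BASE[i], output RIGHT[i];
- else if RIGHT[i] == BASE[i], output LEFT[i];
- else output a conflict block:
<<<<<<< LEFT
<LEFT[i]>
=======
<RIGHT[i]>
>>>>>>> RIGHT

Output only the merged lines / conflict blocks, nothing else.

Final LEFT:  [delta, bravo, foxtrot, india]
Final RIGHT: [kilo, hotel, delta, kilo]
i=0: BASE=hotel L=delta R=kilo all differ -> CONFLICT
i=1: BASE=india L=bravo R=hotel all differ -> CONFLICT
i=2: L=foxtrot=BASE, R=delta -> take RIGHT -> delta
i=3: L=india, R=kilo=BASE -> take LEFT -> india

Answer: <<<<<<< LEFT
delta
=======
kilo
>>>>>>> RIGHT
<<<<<<< LEFT
bravo
=======
hotel
>>>>>>> RIGHT
delta
india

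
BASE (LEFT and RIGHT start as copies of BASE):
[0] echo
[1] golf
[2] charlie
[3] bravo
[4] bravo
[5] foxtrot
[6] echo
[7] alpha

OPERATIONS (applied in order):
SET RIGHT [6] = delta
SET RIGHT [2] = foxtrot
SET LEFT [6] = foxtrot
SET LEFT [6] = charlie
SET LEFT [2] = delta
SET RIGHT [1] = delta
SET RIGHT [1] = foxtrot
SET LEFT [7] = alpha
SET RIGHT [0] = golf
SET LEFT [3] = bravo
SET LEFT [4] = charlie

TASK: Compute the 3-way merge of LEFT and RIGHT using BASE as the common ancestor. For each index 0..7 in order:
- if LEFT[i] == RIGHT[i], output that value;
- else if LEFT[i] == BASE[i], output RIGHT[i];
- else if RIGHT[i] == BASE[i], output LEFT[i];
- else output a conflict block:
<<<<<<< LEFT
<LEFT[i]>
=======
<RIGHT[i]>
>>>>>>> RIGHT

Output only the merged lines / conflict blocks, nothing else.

Final LEFT:  [echo, golf, delta, bravo, charlie, foxtrot, charlie, alpha]
Final RIGHT: [golf, foxtrot, foxtrot, bravo, bravo, foxtrot, delta, alpha]
i=0: L=echo=BASE, R=golf -> take RIGHT -> golf
i=1: L=golf=BASE, R=foxtrot -> take RIGHT -> foxtrot
i=2: BASE=charlie L=delta R=foxtrot all differ -> CONFLICT
i=3: L=bravo R=bravo -> agree -> bravo
i=4: L=charlie, R=bravo=BASE -> take LEFT -> charlie
i=5: L=foxtrot R=foxtrot -> agree -> foxtrot
i=6: BASE=echo L=charlie R=delta all differ -> CONFLICT
i=7: L=alpha R=alpha -> agree -> alpha

Answer: golf
foxtrot
<<<<<<< LEFT
delta
=======
foxtrot
>>>>>>> RIGHT
bravo
charlie
foxtrot
<<<<<<< LEFT
charlie
=======
delta
>>>>>>> RIGHT
alpha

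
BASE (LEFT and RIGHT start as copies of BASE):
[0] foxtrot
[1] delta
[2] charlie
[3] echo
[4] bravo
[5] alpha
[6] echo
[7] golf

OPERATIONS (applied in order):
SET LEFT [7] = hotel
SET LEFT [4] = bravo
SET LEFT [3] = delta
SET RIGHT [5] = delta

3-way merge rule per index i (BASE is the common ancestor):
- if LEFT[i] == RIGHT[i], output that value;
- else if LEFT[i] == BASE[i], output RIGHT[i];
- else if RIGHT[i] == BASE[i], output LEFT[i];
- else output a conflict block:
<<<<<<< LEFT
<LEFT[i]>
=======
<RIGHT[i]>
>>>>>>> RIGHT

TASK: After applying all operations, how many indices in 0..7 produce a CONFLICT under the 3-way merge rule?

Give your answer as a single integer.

Answer: 0

Derivation:
Final LEFT:  [foxtrot, delta, charlie, delta, bravo, alpha, echo, hotel]
Final RIGHT: [foxtrot, delta, charlie, echo, bravo, delta, echo, golf]
i=0: L=foxtrot R=foxtrot -> agree -> foxtrot
i=1: L=delta R=delta -> agree -> delta
i=2: L=charlie R=charlie -> agree -> charlie
i=3: L=delta, R=echo=BASE -> take LEFT -> delta
i=4: L=bravo R=bravo -> agree -> bravo
i=5: L=alpha=BASE, R=delta -> take RIGHT -> delta
i=6: L=echo R=echo -> agree -> echo
i=7: L=hotel, R=golf=BASE -> take LEFT -> hotel
Conflict count: 0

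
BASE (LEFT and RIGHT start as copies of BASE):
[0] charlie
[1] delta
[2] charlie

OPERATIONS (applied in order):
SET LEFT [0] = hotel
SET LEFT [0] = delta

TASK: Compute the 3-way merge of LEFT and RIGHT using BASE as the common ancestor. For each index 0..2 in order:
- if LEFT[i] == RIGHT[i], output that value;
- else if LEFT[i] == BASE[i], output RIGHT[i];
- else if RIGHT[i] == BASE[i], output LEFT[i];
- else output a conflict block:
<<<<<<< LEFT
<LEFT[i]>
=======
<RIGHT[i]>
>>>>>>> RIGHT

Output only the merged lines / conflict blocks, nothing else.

Final LEFT:  [delta, delta, charlie]
Final RIGHT: [charlie, delta, charlie]
i=0: L=delta, R=charlie=BASE -> take LEFT -> delta
i=1: L=delta R=delta -> agree -> delta
i=2: L=charlie R=charlie -> agree -> charlie

Answer: delta
delta
charlie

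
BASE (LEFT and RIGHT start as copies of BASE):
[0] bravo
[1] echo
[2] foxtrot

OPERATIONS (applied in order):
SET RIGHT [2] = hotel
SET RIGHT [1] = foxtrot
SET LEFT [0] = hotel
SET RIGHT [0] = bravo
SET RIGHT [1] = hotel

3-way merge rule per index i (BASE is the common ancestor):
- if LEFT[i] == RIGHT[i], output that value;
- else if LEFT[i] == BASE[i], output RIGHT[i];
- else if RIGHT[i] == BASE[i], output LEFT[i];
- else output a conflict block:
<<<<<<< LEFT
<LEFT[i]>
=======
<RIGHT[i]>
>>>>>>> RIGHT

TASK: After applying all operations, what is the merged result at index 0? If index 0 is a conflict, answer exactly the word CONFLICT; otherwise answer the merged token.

Answer: hotel

Derivation:
Final LEFT:  [hotel, echo, foxtrot]
Final RIGHT: [bravo, hotel, hotel]
i=0: L=hotel, R=bravo=BASE -> take LEFT -> hotel
i=1: L=echo=BASE, R=hotel -> take RIGHT -> hotel
i=2: L=foxtrot=BASE, R=hotel -> take RIGHT -> hotel
Index 0 -> hotel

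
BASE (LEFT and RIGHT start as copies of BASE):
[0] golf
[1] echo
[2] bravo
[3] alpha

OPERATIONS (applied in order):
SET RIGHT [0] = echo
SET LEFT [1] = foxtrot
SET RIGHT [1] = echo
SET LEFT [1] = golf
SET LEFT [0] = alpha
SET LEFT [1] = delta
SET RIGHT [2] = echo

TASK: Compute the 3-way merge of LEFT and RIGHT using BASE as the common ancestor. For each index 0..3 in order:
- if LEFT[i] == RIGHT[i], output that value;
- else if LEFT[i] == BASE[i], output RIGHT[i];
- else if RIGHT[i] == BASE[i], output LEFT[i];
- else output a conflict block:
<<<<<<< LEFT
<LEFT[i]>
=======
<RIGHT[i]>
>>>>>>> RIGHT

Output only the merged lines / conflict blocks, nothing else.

Final LEFT:  [alpha, delta, bravo, alpha]
Final RIGHT: [echo, echo, echo, alpha]
i=0: BASE=golf L=alpha R=echo all differ -> CONFLICT
i=1: L=delta, R=echo=BASE -> take LEFT -> delta
i=2: L=bravo=BASE, R=echo -> take RIGHT -> echo
i=3: L=alpha R=alpha -> agree -> alpha

Answer: <<<<<<< LEFT
alpha
=======
echo
>>>>>>> RIGHT
delta
echo
alpha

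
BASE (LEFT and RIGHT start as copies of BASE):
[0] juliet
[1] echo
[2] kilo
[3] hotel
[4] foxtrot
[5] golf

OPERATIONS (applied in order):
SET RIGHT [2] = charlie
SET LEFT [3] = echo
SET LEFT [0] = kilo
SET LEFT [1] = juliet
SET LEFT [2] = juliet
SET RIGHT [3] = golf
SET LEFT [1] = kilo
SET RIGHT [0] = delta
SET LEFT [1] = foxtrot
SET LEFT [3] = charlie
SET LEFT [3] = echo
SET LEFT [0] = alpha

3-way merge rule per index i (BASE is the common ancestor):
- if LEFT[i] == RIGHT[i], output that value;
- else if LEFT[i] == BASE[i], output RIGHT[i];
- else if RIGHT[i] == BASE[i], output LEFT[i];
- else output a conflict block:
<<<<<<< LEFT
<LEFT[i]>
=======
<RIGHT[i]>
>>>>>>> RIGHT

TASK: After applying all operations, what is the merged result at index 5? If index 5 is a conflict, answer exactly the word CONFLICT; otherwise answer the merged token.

Answer: golf

Derivation:
Final LEFT:  [alpha, foxtrot, juliet, echo, foxtrot, golf]
Final RIGHT: [delta, echo, charlie, golf, foxtrot, golf]
i=0: BASE=juliet L=alpha R=delta all differ -> CONFLICT
i=1: L=foxtrot, R=echo=BASE -> take LEFT -> foxtrot
i=2: BASE=kilo L=juliet R=charlie all differ -> CONFLICT
i=3: BASE=hotel L=echo R=golf all differ -> CONFLICT
i=4: L=foxtrot R=foxtrot -> agree -> foxtrot
i=5: L=golf R=golf -> agree -> golf
Index 5 -> golf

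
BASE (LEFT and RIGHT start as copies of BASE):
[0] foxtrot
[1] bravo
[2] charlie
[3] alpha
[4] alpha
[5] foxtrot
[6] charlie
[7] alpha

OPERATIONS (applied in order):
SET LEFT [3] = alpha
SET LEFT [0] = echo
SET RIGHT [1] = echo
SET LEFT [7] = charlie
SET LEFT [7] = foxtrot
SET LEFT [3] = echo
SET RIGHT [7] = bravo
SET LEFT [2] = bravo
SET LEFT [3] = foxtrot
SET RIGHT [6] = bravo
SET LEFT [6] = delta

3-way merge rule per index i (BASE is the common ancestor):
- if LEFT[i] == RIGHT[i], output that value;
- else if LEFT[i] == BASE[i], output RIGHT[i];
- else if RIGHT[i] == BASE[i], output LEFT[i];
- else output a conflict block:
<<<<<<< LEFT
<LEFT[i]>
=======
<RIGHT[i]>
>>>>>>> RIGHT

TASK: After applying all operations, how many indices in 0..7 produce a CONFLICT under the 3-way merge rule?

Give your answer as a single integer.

Final LEFT:  [echo, bravo, bravo, foxtrot, alpha, foxtrot, delta, foxtrot]
Final RIGHT: [foxtrot, echo, charlie, alpha, alpha, foxtrot, bravo, bravo]
i=0: L=echo, R=foxtrot=BASE -> take LEFT -> echo
i=1: L=bravo=BASE, R=echo -> take RIGHT -> echo
i=2: L=bravo, R=charlie=BASE -> take LEFT -> bravo
i=3: L=foxtrot, R=alpha=BASE -> take LEFT -> foxtrot
i=4: L=alpha R=alpha -> agree -> alpha
i=5: L=foxtrot R=foxtrot -> agree -> foxtrot
i=6: BASE=charlie L=delta R=bravo all differ -> CONFLICT
i=7: BASE=alpha L=foxtrot R=bravo all differ -> CONFLICT
Conflict count: 2

Answer: 2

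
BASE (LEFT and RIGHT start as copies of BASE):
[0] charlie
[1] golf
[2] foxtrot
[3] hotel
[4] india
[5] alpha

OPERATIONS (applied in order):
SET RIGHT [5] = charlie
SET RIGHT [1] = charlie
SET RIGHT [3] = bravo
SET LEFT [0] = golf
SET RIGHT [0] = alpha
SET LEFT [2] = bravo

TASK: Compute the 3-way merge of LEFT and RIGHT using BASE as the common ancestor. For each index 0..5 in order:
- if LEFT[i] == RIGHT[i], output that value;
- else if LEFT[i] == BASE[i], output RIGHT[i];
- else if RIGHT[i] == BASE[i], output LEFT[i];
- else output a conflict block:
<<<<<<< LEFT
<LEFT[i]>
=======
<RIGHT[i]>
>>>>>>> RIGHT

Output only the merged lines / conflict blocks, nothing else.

Final LEFT:  [golf, golf, bravo, hotel, india, alpha]
Final RIGHT: [alpha, charlie, foxtrot, bravo, india, charlie]
i=0: BASE=charlie L=golf R=alpha all differ -> CONFLICT
i=1: L=golf=BASE, R=charlie -> take RIGHT -> charlie
i=2: L=bravo, R=foxtrot=BASE -> take LEFT -> bravo
i=3: L=hotel=BASE, R=bravo -> take RIGHT -> bravo
i=4: L=india R=india -> agree -> india
i=5: L=alpha=BASE, R=charlie -> take RIGHT -> charlie

Answer: <<<<<<< LEFT
golf
=======
alpha
>>>>>>> RIGHT
charlie
bravo
bravo
india
charlie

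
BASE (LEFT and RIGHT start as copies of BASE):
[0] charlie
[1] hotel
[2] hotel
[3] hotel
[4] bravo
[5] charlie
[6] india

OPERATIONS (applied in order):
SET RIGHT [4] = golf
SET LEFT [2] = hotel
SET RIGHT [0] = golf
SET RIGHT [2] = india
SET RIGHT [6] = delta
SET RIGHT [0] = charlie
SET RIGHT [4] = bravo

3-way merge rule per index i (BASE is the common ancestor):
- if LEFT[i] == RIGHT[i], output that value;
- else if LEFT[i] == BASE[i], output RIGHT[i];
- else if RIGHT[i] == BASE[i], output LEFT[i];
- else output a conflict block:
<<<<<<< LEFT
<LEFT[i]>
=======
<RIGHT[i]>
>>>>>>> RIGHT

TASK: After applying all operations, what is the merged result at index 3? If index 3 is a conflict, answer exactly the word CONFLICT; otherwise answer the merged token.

Final LEFT:  [charlie, hotel, hotel, hotel, bravo, charlie, india]
Final RIGHT: [charlie, hotel, india, hotel, bravo, charlie, delta]
i=0: L=charlie R=charlie -> agree -> charlie
i=1: L=hotel R=hotel -> agree -> hotel
i=2: L=hotel=BASE, R=india -> take RIGHT -> india
i=3: L=hotel R=hotel -> agree -> hotel
i=4: L=bravo R=bravo -> agree -> bravo
i=5: L=charlie R=charlie -> agree -> charlie
i=6: L=india=BASE, R=delta -> take RIGHT -> delta
Index 3 -> hotel

Answer: hotel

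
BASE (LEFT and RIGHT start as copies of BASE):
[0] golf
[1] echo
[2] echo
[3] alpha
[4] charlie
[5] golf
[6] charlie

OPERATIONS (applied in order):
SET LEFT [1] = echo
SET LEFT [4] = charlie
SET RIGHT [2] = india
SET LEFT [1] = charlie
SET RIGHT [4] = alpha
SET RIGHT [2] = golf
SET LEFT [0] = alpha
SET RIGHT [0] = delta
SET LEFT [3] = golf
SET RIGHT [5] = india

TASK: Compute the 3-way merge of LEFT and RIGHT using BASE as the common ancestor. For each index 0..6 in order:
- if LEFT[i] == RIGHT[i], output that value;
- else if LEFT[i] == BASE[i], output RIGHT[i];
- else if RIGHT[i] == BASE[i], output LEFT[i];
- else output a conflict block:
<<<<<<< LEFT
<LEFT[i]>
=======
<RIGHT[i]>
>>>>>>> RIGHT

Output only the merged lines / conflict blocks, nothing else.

Answer: <<<<<<< LEFT
alpha
=======
delta
>>>>>>> RIGHT
charlie
golf
golf
alpha
india
charlie

Derivation:
Final LEFT:  [alpha, charlie, echo, golf, charlie, golf, charlie]
Final RIGHT: [delta, echo, golf, alpha, alpha, india, charlie]
i=0: BASE=golf L=alpha R=delta all differ -> CONFLICT
i=1: L=charlie, R=echo=BASE -> take LEFT -> charlie
i=2: L=echo=BASE, R=golf -> take RIGHT -> golf
i=3: L=golf, R=alpha=BASE -> take LEFT -> golf
i=4: L=charlie=BASE, R=alpha -> take RIGHT -> alpha
i=5: L=golf=BASE, R=india -> take RIGHT -> india
i=6: L=charlie R=charlie -> agree -> charlie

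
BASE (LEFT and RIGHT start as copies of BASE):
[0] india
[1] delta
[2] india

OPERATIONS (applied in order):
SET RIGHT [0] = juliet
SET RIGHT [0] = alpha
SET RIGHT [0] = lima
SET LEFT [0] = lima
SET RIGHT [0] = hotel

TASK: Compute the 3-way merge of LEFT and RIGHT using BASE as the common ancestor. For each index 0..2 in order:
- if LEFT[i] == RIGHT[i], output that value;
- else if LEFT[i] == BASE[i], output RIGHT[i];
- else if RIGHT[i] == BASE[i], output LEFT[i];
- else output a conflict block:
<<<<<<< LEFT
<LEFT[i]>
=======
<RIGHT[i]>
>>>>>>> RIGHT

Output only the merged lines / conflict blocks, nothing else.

Final LEFT:  [lima, delta, india]
Final RIGHT: [hotel, delta, india]
i=0: BASE=india L=lima R=hotel all differ -> CONFLICT
i=1: L=delta R=delta -> agree -> delta
i=2: L=india R=india -> agree -> india

Answer: <<<<<<< LEFT
lima
=======
hotel
>>>>>>> RIGHT
delta
india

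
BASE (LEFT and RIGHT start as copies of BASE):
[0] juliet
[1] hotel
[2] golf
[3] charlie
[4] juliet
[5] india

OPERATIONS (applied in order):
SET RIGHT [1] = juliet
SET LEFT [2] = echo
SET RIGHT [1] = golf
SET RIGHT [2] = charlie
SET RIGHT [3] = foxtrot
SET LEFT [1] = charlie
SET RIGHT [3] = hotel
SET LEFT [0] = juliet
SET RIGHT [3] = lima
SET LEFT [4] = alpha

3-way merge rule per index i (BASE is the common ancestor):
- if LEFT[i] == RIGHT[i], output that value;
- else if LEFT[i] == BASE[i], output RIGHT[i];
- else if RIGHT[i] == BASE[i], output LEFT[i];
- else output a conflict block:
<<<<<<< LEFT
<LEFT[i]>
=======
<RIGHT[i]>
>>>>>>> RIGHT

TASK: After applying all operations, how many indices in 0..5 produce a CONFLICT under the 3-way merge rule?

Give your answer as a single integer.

Answer: 2

Derivation:
Final LEFT:  [juliet, charlie, echo, charlie, alpha, india]
Final RIGHT: [juliet, golf, charlie, lima, juliet, india]
i=0: L=juliet R=juliet -> agree -> juliet
i=1: BASE=hotel L=charlie R=golf all differ -> CONFLICT
i=2: BASE=golf L=echo R=charlie all differ -> CONFLICT
i=3: L=charlie=BASE, R=lima -> take RIGHT -> lima
i=4: L=alpha, R=juliet=BASE -> take LEFT -> alpha
i=5: L=india R=india -> agree -> india
Conflict count: 2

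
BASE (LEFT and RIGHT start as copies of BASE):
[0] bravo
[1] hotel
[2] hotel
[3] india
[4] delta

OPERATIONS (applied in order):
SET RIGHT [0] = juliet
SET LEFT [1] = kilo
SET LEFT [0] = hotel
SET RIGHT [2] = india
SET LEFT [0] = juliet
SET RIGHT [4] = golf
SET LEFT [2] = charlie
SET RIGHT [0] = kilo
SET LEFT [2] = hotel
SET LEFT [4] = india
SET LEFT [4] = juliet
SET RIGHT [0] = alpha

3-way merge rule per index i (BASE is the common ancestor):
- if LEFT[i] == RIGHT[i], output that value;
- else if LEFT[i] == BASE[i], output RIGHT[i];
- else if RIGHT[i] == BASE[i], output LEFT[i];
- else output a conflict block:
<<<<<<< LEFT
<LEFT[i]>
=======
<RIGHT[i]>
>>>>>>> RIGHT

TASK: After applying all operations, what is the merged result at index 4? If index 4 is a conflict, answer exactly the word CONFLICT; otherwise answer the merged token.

Final LEFT:  [juliet, kilo, hotel, india, juliet]
Final RIGHT: [alpha, hotel, india, india, golf]
i=0: BASE=bravo L=juliet R=alpha all differ -> CONFLICT
i=1: L=kilo, R=hotel=BASE -> take LEFT -> kilo
i=2: L=hotel=BASE, R=india -> take RIGHT -> india
i=3: L=india R=india -> agree -> india
i=4: BASE=delta L=juliet R=golf all differ -> CONFLICT
Index 4 -> CONFLICT

Answer: CONFLICT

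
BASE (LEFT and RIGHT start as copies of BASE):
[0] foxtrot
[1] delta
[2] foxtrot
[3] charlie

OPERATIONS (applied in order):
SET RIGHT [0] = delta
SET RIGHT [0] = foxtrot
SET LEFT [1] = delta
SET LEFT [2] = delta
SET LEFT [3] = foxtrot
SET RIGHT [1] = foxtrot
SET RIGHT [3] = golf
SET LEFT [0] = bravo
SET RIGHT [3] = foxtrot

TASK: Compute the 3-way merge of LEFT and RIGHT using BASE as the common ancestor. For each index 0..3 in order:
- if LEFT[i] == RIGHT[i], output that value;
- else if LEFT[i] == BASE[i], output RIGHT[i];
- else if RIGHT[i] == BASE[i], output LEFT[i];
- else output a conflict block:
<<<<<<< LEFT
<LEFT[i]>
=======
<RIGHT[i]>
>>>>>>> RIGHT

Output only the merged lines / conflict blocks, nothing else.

Answer: bravo
foxtrot
delta
foxtrot

Derivation:
Final LEFT:  [bravo, delta, delta, foxtrot]
Final RIGHT: [foxtrot, foxtrot, foxtrot, foxtrot]
i=0: L=bravo, R=foxtrot=BASE -> take LEFT -> bravo
i=1: L=delta=BASE, R=foxtrot -> take RIGHT -> foxtrot
i=2: L=delta, R=foxtrot=BASE -> take LEFT -> delta
i=3: L=foxtrot R=foxtrot -> agree -> foxtrot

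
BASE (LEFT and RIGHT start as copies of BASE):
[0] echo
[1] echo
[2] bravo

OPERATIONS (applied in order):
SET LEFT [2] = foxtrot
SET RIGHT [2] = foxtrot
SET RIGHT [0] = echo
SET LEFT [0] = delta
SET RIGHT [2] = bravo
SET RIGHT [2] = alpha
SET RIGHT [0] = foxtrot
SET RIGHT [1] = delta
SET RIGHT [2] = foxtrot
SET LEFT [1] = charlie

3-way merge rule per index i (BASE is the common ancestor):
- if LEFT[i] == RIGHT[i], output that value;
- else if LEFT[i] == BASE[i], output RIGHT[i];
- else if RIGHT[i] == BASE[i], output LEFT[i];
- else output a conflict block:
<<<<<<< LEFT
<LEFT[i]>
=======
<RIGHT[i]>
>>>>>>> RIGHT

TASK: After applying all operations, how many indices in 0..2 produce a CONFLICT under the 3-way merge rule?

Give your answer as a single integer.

Final LEFT:  [delta, charlie, foxtrot]
Final RIGHT: [foxtrot, delta, foxtrot]
i=0: BASE=echo L=delta R=foxtrot all differ -> CONFLICT
i=1: BASE=echo L=charlie R=delta all differ -> CONFLICT
i=2: L=foxtrot R=foxtrot -> agree -> foxtrot
Conflict count: 2

Answer: 2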